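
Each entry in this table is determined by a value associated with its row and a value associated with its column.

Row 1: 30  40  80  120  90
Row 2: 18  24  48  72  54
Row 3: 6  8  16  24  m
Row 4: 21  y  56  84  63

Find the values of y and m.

y = 28, m = 18

Each row is a constant multiple of every other row — this is a multiplication table with the headers hidden.
Row 4 is 84/120 = 7/10 times row 1, so its entry in column 2 is 40 × 7/10 = 28.
Row 3 is 24/120 = 1/5 times row 1, so its entry in column 5 is 90 × 1/5 = 18.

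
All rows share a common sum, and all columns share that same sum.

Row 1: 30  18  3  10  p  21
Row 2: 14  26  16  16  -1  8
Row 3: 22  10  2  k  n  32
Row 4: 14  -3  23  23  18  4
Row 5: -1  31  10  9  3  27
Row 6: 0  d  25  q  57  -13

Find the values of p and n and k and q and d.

Rows 2 and 4 both sum to 79, so that's the common total.
Row 1 has 30 + 18 + 3 + 10 + 21 = 82; the blank must be 79 − 82 = -3.
Column 5 has -3 − 1 + 18 + 3 + 57 = 74; the blank must be 79 − 74 = 5.
Column 2 has 18 + 26 + 10 − 3 + 31 = 82; the blank must be 79 − 82 = -3.
Row 3 has 22 + 10 + 2 + 5 + 32 = 71; the blank must be 79 − 71 = 8.
Row 6 has 0 − 3 + 25 + 57 − 13 = 66; the blank must be 79 − 66 = 13.

p = -3, n = 5, k = 8, q = 13, d = -3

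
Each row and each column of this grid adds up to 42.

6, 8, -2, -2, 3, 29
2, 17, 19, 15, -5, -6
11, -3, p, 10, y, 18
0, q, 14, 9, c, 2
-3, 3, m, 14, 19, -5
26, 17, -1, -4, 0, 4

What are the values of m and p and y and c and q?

m = 14, p = -2, y = 8, c = 17, q = 0

Column 2: 8 + 17 − 3 + 3 + 17 = 42, so its missing entry is 42 − 42 = 0.
Row 4: 0 + 0 + 14 + 9 + 2 = 25, so its missing entry is 42 − 25 = 17.
Column 5: 3 − 5 + 17 + 19 + 0 = 34, so its missing entry is 42 − 34 = 8.
Row 5: -3 + 3 + 14 + 19 − 5 = 28, so its missing entry is 42 − 28 = 14.
Row 3: 11 − 3 + 10 + 8 + 18 = 44, so its missing entry is 42 − 44 = -2.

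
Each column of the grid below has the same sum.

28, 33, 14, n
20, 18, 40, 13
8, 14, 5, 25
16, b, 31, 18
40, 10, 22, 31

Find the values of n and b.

n = 25, b = 37

Columns 1 and 3 both add up to 112, so every column sums to 112.
Column 4: 13 + 25 + 18 + 31 = 87, so the missing entry is 112 − 87 = 25.
Column 2: 33 + 18 + 14 + 10 = 75, so the missing entry is 112 − 75 = 37.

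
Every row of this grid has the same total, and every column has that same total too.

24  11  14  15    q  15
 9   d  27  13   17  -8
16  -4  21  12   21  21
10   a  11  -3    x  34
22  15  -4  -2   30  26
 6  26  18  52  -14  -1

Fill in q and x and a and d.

q = 8, x = 25, a = 10, d = 29

Rows 3 and 5 both sum to 87, so that's the common total.
Row 2: 9 + 27 + 13 + 17 − 8 = 58, so its missing entry is 87 − 58 = 29.
Column 2: 11 + 29 − 4 + 15 + 26 = 77, so its missing entry is 87 − 77 = 10.
Row 1: 24 + 11 + 14 + 15 + 15 = 79, so its missing entry is 87 − 79 = 8.
Row 4: 10 + 10 + 11 − 3 + 34 = 62, so its missing entry is 87 − 62 = 25.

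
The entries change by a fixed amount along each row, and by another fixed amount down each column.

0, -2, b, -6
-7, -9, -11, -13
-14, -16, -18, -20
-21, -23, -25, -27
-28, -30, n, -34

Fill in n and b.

Along each row the entries change by -2 per step; down each column they change by -7.
Row 5: from -28 at column 1, stepping by -2 to column 3 gives -32.
Row 1: from 0 at column 1, stepping by -2 to column 3 gives -4.

n = -32, b = -4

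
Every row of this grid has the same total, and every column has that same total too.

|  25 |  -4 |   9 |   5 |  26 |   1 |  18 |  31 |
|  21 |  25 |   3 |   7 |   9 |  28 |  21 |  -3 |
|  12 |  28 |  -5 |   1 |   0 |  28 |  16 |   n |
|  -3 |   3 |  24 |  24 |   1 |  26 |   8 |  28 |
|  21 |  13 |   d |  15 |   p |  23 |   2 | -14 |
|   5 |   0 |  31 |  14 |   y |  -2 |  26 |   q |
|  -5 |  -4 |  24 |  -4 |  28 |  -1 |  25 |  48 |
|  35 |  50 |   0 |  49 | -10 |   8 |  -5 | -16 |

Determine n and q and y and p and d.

n = 31, q = 6, y = 31, p = 26, d = 25

Rows 1 and 2 both sum to 111, so that's the common total.
The known cells in row 3 total 80, leaving 111 − 80 = 31 for the blank.
The known cells in column 8 total 105, leaving 111 − 105 = 6 for the blank.
The known cells in row 6 total 80, leaving 111 − 80 = 31 for the blank.
The known cells in column 5 total 85, leaving 111 − 85 = 26 for the blank.
The known cells in row 5 total 86, leaving 111 − 86 = 25 for the blank.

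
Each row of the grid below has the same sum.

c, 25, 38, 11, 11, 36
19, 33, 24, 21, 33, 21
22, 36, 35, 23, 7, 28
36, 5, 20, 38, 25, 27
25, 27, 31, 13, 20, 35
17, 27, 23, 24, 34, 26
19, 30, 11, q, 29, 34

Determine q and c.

q = 28, c = 30

Rows 3 and 5 both add up to 151, so every row sums to 151.
Row 7: 19 + 30 + 11 + 29 + 34 = 123, so the missing entry is 151 − 123 = 28.
Row 1: 25 + 38 + 11 + 11 + 36 = 121, so the missing entry is 151 − 121 = 30.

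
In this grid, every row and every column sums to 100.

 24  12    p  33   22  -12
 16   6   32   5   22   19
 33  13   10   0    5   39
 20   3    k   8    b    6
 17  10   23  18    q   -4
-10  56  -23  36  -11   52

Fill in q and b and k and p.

q = 36, b = 26, k = 37, p = 21

The known cells in row 5 total 64, leaving 100 − 64 = 36 for the blank.
The known cells in column 5 total 74, leaving 100 − 74 = 26 for the blank.
The known cells in row 4 total 63, leaving 100 − 63 = 37 for the blank.
The known cells in row 1 total 79, leaving 100 − 79 = 21 for the blank.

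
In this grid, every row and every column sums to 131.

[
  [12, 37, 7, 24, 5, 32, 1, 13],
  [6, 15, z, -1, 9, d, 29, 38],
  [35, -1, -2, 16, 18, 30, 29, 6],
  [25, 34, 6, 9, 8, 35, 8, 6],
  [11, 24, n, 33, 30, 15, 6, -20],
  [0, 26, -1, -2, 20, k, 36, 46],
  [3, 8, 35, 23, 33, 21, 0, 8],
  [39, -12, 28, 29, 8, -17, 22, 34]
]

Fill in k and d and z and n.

k = 6, d = 9, z = 26, n = 32

Row 6: 0 + 26 − 1 − 2 + 20 + 36 + 46 = 125, so its missing entry is 131 − 125 = 6.
Row 5: 11 + 24 + 33 + 30 + 15 + 6 − 20 = 99, so its missing entry is 131 − 99 = 32.
Column 3: 7 − 2 + 6 + 32 − 1 + 35 + 28 = 105, so its missing entry is 131 − 105 = 26.
Row 2: 6 + 15 + 26 − 1 + 9 + 29 + 38 = 122, so its missing entry is 131 − 122 = 9.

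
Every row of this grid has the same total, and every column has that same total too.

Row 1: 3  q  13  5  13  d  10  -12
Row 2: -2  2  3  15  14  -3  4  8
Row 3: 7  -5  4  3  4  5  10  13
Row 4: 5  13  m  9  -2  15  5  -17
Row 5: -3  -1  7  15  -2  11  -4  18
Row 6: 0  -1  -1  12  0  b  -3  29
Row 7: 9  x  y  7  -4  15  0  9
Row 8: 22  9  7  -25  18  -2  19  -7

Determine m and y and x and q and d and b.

m = 13, y = -5, x = 10, q = 14, d = -5, b = 5

Rows 2 and 3 both sum to 41, so that's the common total.
Row 6 has 0 − 1 − 1 + 12 + 0 − 3 + 29 = 36; the blank must be 41 − 36 = 5.
Column 6 has -3 + 5 + 15 + 11 + 5 + 15 − 2 = 46; the blank must be 41 − 46 = -5.
Row 1 has 3 + 13 + 5 + 13 − 5 + 10 − 12 = 27; the blank must be 41 − 27 = 14.
Column 2 has 14 + 2 − 5 + 13 − 1 − 1 + 9 = 31; the blank must be 41 − 31 = 10.
Row 7 has 9 + 10 + 7 − 4 + 15 + 0 + 9 = 46; the blank must be 41 − 46 = -5.
Row 4 has 5 + 13 + 9 − 2 + 15 + 5 − 17 = 28; the blank must be 41 − 28 = 13.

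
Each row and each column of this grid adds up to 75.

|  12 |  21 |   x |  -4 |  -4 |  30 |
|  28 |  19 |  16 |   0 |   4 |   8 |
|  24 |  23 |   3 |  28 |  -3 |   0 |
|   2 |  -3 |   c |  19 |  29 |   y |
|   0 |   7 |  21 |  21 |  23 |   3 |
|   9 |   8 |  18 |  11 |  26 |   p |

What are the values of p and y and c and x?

Row 6 has 9 + 8 + 18 + 11 + 26 = 72; the blank must be 75 − 72 = 3.
Column 6 has 30 + 8 + 0 + 3 + 3 = 44; the blank must be 75 − 44 = 31.
Row 4 has 2 − 3 + 19 + 29 + 31 = 78; the blank must be 75 − 78 = -3.
Row 1 has 12 + 21 − 4 − 4 + 30 = 55; the blank must be 75 − 55 = 20.

p = 3, y = 31, c = -3, x = 20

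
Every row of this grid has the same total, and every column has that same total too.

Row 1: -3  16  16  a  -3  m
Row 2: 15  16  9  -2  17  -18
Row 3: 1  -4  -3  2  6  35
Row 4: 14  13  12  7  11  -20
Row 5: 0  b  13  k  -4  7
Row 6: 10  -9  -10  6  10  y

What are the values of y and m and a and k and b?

y = 30, m = 3, a = 8, k = 16, b = 5

Rows 2 and 3 both sum to 37, so that's the common total.
Row 6: 10 − 9 − 10 + 6 + 10 = 7, so its missing entry is 37 − 7 = 30.
Column 6: -18 + 35 − 20 + 7 + 30 = 34, so its missing entry is 37 − 34 = 3.
Row 1: -3 + 16 + 16 − 3 + 3 = 29, so its missing entry is 37 − 29 = 8.
Column 4: 8 − 2 + 2 + 7 + 6 = 21, so its missing entry is 37 − 21 = 16.
Row 5: 0 + 13 + 16 − 4 + 7 = 32, so its missing entry is 37 − 32 = 5.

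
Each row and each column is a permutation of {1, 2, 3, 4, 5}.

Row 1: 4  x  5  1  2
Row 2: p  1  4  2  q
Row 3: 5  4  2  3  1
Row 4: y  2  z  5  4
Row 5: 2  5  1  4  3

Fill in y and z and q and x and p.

y = 1, z = 3, q = 5, x = 3, p = 3

For row 1, column 2: row 1 already has {1, 2, 4, 5}; that leaves 3.
At (row 2, col 5): column 5 already has {1, 2, 3, 4}, so the value is 5.
At (row 2, col 1): row 2 already has {1, 2, 4, 5}, so the value is 3.
For row 4, column 1: column 1 already has {2, 3, 4, 5}; that leaves 1.
Cell (4,3): row 4 already has {1, 2, 4, 5} → 3.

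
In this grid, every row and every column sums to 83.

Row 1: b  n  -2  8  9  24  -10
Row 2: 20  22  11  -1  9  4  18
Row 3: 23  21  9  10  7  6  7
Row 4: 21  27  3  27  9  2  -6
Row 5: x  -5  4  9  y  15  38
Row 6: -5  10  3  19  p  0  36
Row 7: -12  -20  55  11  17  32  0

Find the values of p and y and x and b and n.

p = 20, y = 12, x = 10, b = 26, n = 28

The known cells in column 2 total 55, leaving 83 − 55 = 28 for the blank.
The known cells in row 1 total 57, leaving 83 − 57 = 26 for the blank.
The known cells in column 1 total 73, leaving 83 − 73 = 10 for the blank.
The known cells in row 5 total 71, leaving 83 − 71 = 12 for the blank.
The known cells in row 6 total 63, leaving 83 − 63 = 20 for the blank.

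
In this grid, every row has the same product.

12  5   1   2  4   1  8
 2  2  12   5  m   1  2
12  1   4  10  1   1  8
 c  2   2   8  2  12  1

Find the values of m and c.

Rows 1 and 3 each multiply to 3840, so every row has product 3840.
Row 2: 2×2×12×5×1×2 = 480, so the missing entry is 3840 ÷ 480 = 8.
Row 4: 2×2×8×2×12×1 = 768, so the missing entry is 3840 ÷ 768 = 5.

m = 8, c = 5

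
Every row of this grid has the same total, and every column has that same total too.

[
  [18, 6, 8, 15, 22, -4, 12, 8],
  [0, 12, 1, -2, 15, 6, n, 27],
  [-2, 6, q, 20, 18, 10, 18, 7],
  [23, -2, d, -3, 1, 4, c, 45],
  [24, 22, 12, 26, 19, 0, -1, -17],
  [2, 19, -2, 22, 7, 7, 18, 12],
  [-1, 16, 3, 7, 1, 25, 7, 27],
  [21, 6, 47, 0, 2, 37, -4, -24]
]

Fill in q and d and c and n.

q = 8, d = 8, c = 9, n = 26

Rows 1 and 5 both sum to 85, so that's the common total.
The known cells in row 2 total 59, leaving 85 − 59 = 26 for the blank.
The known cells in column 7 total 76, leaving 85 − 76 = 9 for the blank.
The known cells in row 4 total 77, leaving 85 − 77 = 8 for the blank.
The known cells in row 3 total 77, leaving 85 − 77 = 8 for the blank.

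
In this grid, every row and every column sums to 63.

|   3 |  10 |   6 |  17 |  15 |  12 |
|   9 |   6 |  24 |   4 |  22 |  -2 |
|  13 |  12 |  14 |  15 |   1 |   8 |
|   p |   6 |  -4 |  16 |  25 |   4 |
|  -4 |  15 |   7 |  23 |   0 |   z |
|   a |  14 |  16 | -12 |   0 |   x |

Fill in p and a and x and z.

Row 5: -4 + 15 + 7 + 23 + 0 = 41, so its missing entry is 63 − 41 = 22.
Column 6: 12 − 2 + 8 + 4 + 22 = 44, so its missing entry is 63 − 44 = 19.
Row 6: 14 + 16 − 12 + 0 + 19 = 37, so its missing entry is 63 − 37 = 26.
Row 4: 6 − 4 + 16 + 25 + 4 = 47, so its missing entry is 63 − 47 = 16.

p = 16, a = 26, x = 19, z = 22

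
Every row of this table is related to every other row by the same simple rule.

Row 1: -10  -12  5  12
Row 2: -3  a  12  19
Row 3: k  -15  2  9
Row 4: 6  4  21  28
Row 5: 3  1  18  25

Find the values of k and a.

k = -13, a = -5

The difference between any two rows is the same in every column — this is an addition table with the headers hidden.
Row 3 minus row 1 is 2 − 5 = -3, so its entry in column 1 is -10 + (-3) = -13.
Row 2 minus row 1 is 12 − 5 = 7, so its entry in column 2 is -12 + 7 = -5.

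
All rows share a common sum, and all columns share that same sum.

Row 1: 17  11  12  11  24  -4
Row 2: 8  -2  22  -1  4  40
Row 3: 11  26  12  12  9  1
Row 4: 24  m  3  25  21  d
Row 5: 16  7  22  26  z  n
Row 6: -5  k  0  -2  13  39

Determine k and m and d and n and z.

Rows 1 and 2 both sum to 71, so that's the common total.
Column 5 has 24 + 4 + 9 + 21 + 13 = 71; the blank must be 71 − 71 = 0.
Row 6 has -5 + 0 − 2 + 13 + 39 = 45; the blank must be 71 − 45 = 26.
Column 2 has 11 − 2 + 26 + 7 + 26 = 68; the blank must be 71 − 68 = 3.
Row 5 has 16 + 7 + 22 + 26 + 0 = 71; the blank must be 71 − 71 = 0.
Row 4 has 24 + 3 + 3 + 25 + 21 = 76; the blank must be 71 − 76 = -5.

k = 26, m = 3, d = -5, n = 0, z = 0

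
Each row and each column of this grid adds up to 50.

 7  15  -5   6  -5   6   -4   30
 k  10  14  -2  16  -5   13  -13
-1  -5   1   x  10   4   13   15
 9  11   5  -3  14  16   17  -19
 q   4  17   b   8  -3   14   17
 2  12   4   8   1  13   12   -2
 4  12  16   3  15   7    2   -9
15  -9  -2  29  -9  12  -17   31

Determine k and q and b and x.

k = 17, q = -3, b = -4, x = 13

The known cells in row 2 total 33, leaving 50 − 33 = 17 for the blank.
The known cells in column 1 total 53, leaving 50 − 53 = -3 for the blank.
The known cells in row 3 total 37, leaving 50 − 37 = 13 for the blank.
The known cells in row 5 total 54, leaving 50 − 54 = -4 for the blank.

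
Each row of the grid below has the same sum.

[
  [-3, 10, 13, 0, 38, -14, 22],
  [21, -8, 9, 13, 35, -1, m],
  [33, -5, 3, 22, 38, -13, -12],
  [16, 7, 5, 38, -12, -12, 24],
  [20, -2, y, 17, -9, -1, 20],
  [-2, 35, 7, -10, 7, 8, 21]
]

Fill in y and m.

Row 3 sums to 66 and so does row 6; that's the common total.
In row 5 the known cells total 45, leaving 66 − 45 = 21.
In row 2 the known cells total 69, leaving 66 − 69 = -3.

y = 21, m = -3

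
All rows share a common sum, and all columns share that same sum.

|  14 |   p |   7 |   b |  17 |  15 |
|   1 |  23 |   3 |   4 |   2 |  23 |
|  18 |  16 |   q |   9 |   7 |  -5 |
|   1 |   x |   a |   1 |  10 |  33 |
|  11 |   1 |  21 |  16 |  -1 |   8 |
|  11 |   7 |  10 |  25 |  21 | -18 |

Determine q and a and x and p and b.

q = 11, a = 4, x = 7, p = 2, b = 1

Rows 2 and 5 both sum to 56, so that's the common total.
The known cells in column 4 total 55, leaving 56 − 55 = 1 for the blank.
The known cells in row 1 total 54, leaving 56 − 54 = 2 for the blank.
The known cells in column 2 total 49, leaving 56 − 49 = 7 for the blank.
The known cells in row 3 total 45, leaving 56 − 45 = 11 for the blank.
The known cells in row 4 total 52, leaving 56 − 52 = 4 for the blank.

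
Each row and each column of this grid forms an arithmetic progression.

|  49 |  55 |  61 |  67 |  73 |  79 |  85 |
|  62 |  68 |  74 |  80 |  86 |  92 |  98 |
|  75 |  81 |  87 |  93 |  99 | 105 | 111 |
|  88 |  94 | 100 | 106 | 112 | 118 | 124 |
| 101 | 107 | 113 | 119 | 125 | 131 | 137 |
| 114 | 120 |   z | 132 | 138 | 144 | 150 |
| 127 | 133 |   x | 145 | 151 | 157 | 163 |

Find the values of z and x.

z = 126, x = 139

Along each row the entries change by 6 per step; down each column they change by 13.
Row 6: from 114 at column 1, stepping by 6 to column 3 gives 126.
Row 7: from 127 at column 1, stepping by 6 to column 3 gives 139.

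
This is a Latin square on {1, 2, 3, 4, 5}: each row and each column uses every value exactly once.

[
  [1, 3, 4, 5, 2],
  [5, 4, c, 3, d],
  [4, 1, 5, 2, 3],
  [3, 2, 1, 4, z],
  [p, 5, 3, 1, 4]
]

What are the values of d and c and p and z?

For row 5, column 1: row 5 already has {1, 3, 4, 5}; that leaves 2.
For row 2, column 3: column 3 already has {1, 3, 4, 5}; that leaves 2.
Cell (4,5): row 4 already has {1, 2, 3, 4} → 5.
Cell (2,5): row 2 already has {2, 3, 4, 5} → 1.

d = 1, c = 2, p = 2, z = 5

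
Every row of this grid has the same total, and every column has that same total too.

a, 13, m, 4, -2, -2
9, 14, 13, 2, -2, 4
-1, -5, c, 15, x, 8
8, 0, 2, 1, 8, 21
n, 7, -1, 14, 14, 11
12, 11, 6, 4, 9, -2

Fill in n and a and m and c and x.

Rows 2 and 4 both sum to 40, so that's the common total.
Column 5 has -2 − 2 + 8 + 14 + 9 = 27; the blank must be 40 − 27 = 13.
Row 5 has 7 − 1 + 14 + 14 + 11 = 45; the blank must be 40 − 45 = -5.
Column 1 has 9 − 1 + 8 − 5 + 12 = 23; the blank must be 40 − 23 = 17.
Row 1 has 17 + 13 + 4 − 2 − 2 = 30; the blank must be 40 − 30 = 10.
Row 3 has -1 − 5 + 15 + 13 + 8 = 30; the blank must be 40 − 30 = 10.

n = -5, a = 17, m = 10, c = 10, x = 13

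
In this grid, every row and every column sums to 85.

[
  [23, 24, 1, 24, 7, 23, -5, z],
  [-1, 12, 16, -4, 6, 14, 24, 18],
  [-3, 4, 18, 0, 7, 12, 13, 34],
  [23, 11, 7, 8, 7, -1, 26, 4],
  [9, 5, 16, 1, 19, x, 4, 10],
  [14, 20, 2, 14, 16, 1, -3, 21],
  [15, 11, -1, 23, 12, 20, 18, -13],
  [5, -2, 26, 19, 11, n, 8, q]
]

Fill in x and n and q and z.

The known cells in row 1 total 97, leaving 85 − 97 = -12 for the blank.
The known cells in row 5 total 64, leaving 85 − 64 = 21 for the blank.
The known cells in column 8 total 62, leaving 85 − 62 = 23 for the blank.
The known cells in row 8 total 90, leaving 85 − 90 = -5 for the blank.

x = 21, n = -5, q = 23, z = -12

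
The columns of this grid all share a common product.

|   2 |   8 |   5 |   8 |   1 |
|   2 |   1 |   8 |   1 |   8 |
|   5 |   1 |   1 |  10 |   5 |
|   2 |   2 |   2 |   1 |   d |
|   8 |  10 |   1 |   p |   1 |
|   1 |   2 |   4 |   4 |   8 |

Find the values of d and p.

d = 1, p = 1

Columns 1 and 3 each multiply to 320, so every column has product 320.
Column 5: 1×8×5×1×8 = 320, so the missing entry is 320 ÷ 320 = 1.
Column 4: 8×1×10×1×4 = 320, so the missing entry is 320 ÷ 320 = 1.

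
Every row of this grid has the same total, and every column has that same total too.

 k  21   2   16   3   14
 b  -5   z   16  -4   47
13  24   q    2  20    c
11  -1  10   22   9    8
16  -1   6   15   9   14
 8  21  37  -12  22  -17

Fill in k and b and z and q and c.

Rows 4 and 5 both sum to 59, so that's the common total.
Row 1 has 21 + 2 + 16 + 3 + 14 = 56; the blank must be 59 − 56 = 3.
Column 1 has 3 + 13 + 11 + 16 + 8 = 51; the blank must be 59 − 51 = 8.
Row 2 has 8 − 5 + 16 − 4 + 47 = 62; the blank must be 59 − 62 = -3.
Column 3 has 2 − 3 + 10 + 6 + 37 = 52; the blank must be 59 − 52 = 7.
Row 3 has 13 + 24 + 7 + 2 + 20 = 66; the blank must be 59 − 66 = -7.

k = 3, b = 8, z = -3, q = 7, c = -7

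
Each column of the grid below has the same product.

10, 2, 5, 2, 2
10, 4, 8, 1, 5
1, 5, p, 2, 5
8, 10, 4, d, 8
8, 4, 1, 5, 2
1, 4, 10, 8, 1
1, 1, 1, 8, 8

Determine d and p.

d = 5, p = 4

Columns 1 and 2 each multiply to 6400, so every column has product 6400.
Column 4: 2×1×2×5×8×8 = 1280, so the missing entry is 6400 ÷ 1280 = 5.
Column 3: 5×8×4×1×10×1 = 1600, so the missing entry is 6400 ÷ 1600 = 4.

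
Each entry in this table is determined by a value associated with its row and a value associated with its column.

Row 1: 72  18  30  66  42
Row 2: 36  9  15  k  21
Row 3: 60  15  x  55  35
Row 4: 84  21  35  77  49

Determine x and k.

x = 25, k = 33

Each row is a constant multiple of every other row — this is a multiplication table with the headers hidden.
Row 3 is 15/18 = 5/6 times row 1, so its entry in column 3 is 30 × 5/6 = 25.
Row 2 is 9/18 = 1/2 times row 1, so its entry in column 4 is 66 × 1/2 = 33.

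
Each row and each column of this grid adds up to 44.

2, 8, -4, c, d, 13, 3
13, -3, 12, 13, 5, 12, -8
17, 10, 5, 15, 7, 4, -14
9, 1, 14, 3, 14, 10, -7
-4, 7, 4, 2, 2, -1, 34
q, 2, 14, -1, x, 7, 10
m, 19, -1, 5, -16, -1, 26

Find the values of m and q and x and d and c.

m = 12, q = -5, x = 17, d = 15, c = 7

Column 4: 13 + 15 + 3 + 2 − 1 + 5 = 37, so its missing entry is 44 − 37 = 7.
Row 1: 2 + 8 − 4 + 7 + 13 + 3 = 29, so its missing entry is 44 − 29 = 15.
Column 5: 15 + 5 + 7 + 14 + 2 − 16 = 27, so its missing entry is 44 − 27 = 17.
Row 6: 2 + 14 − 1 + 17 + 7 + 10 = 49, so its missing entry is 44 − 49 = -5.
Row 7: 19 − 1 + 5 − 16 − 1 + 26 = 32, so its missing entry is 44 − 32 = 12.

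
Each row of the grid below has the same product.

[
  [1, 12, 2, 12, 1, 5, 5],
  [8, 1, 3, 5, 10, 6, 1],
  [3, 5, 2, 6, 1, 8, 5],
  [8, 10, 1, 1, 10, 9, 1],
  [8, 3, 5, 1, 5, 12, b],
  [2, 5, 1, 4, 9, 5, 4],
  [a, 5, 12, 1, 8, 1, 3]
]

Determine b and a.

Rows 2 and 3 each multiply to 7200, so every row has product 7200.
Row 5: 8×3×5×1×5×12 = 7200, so the missing entry is 7200 ÷ 7200 = 1.
Row 7: 5×12×1×8×1×3 = 1440, so the missing entry is 7200 ÷ 1440 = 5.

b = 1, a = 5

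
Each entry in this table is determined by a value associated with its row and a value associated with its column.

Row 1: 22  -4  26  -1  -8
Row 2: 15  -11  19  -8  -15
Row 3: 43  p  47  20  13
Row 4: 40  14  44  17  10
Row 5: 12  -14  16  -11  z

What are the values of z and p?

The difference between any two rows is the same in every column — this is an addition table with the headers hidden.
Row 5 minus row 1 is 12 − 22 = -10, so its entry in column 5 is -8 + (-10) = -18.
Row 3 minus row 1 is 43 − 22 = 21, so its entry in column 2 is -4 + 21 = 17.

z = -18, p = 17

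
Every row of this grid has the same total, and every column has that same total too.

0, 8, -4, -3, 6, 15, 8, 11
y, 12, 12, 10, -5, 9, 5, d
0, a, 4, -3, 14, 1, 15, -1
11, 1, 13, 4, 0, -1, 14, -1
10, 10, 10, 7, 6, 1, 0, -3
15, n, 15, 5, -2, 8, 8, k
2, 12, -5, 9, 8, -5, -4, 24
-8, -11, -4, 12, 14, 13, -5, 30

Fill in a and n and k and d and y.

Rows 1 and 4 both sum to 41, so that's the common total.
Row 3 has 0 + 4 − 3 + 14 + 1 + 15 − 1 = 30; the blank must be 41 − 30 = 11.
Column 2 has 8 + 12 + 11 + 1 + 10 + 12 − 11 = 43; the blank must be 41 − 43 = -2.
Row 6 has 15 − 2 + 15 + 5 − 2 + 8 + 8 = 47; the blank must be 41 − 47 = -6.
Column 8 has 11 − 1 − 1 − 3 − 6 + 24 + 30 = 54; the blank must be 41 − 54 = -13.
Row 2 has 12 + 12 + 10 − 5 + 9 + 5 − 13 = 30; the blank must be 41 − 30 = 11.

a = 11, n = -2, k = -6, d = -13, y = 11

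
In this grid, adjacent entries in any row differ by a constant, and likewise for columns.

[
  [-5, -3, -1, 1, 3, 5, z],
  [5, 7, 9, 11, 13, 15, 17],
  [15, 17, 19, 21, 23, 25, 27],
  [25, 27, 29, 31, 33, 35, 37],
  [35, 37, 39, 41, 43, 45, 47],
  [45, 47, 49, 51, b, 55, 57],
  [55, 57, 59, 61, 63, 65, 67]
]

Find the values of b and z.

Along each row the entries change by 2 per step; down each column they change by 10.
Row 6: from 45 at column 1, stepping by 2 to column 5 gives 53.
Row 1: from -5 at column 1, stepping by 2 to column 7 gives 7.

b = 53, z = 7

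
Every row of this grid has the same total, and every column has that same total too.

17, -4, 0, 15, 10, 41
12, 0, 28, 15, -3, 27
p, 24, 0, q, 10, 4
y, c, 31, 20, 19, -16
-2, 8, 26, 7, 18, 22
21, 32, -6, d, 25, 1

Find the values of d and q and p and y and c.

Rows 1 and 2 both sum to 79, so that's the common total.
Column 2 has -4 + 0 + 24 + 8 + 32 = 60; the blank must be 79 − 60 = 19.
Row 4 has 19 + 31 + 20 + 19 − 16 = 73; the blank must be 79 − 73 = 6.
Column 1 has 17 + 12 + 6 − 2 + 21 = 54; the blank must be 79 − 54 = 25.
Row 3 has 25 + 24 + 0 + 10 + 4 = 63; the blank must be 79 − 63 = 16.
Row 6 has 21 + 32 − 6 + 25 + 1 = 73; the blank must be 79 − 73 = 6.

d = 6, q = 16, p = 25, y = 6, c = 19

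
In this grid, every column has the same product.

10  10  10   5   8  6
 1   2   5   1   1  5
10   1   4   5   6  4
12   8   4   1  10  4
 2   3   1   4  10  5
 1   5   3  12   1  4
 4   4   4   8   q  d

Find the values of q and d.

Columns 2 and 3 each multiply to 9600, so every column has product 9600.
Column 5: 8×1×6×10×10×1 = 4800, so the missing entry is 9600 ÷ 4800 = 2.
Column 6: 6×5×4×4×5×4 = 9600, so the missing entry is 9600 ÷ 9600 = 1.

q = 2, d = 1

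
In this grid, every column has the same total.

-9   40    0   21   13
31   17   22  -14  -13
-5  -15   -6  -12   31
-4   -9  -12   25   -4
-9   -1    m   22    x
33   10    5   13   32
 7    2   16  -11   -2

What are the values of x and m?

x = -13, m = 19

The complete columns each total 44.
Column 5 is missing 44 − 57 = -13 (since 13 − 13 + 31 − 4 + 32 − 2 = 57).
Column 3 is missing 44 − 25 = 19 (since 0 + 22 − 6 − 12 + 5 + 16 = 25).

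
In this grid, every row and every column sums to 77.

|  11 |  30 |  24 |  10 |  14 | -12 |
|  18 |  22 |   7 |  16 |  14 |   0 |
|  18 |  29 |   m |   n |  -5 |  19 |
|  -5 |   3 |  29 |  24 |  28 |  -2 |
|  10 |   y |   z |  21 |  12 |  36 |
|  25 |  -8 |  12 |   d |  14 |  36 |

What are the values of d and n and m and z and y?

d = -2, n = 8, m = 8, z = -3, y = 1

Row 6 has 25 − 8 + 12 + 14 + 36 = 79; the blank must be 77 − 79 = -2.
Column 4 has 10 + 16 + 24 + 21 − 2 = 69; the blank must be 77 − 69 = 8.
Row 3 has 18 + 29 + 8 − 5 + 19 = 69; the blank must be 77 − 69 = 8.
Column 3 has 24 + 7 + 8 + 29 + 12 = 80; the blank must be 77 − 80 = -3.
Row 5 has 10 − 3 + 21 + 12 + 36 = 76; the blank must be 77 − 76 = 1.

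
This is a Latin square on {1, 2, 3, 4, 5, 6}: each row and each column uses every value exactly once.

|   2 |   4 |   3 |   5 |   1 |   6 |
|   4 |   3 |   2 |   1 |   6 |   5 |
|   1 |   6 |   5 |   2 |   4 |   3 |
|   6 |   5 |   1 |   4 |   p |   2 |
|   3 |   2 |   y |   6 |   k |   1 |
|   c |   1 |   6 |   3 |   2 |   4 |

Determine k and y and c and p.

At (row 6, col 1): row 6 already has {1, 2, 3, 4, 6}, so the value is 5.
Cell (4,5): row 4 already has {1, 2, 4, 5, 6} → 3.
For row 5, column 5: column 5 already has {1, 2, 3, 4, 6}; that leaves 5.
Cell (5,3): row 5 already has {1, 2, 3, 5, 6} → 4.

k = 5, y = 4, c = 5, p = 3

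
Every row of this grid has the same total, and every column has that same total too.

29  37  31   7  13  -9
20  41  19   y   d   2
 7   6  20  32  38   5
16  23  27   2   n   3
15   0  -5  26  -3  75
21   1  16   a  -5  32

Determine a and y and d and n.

a = 43, y = -2, d = 28, n = 37

Rows 1 and 3 both sum to 108, so that's the common total.
The known cells in row 6 total 65, leaving 108 − 65 = 43 for the blank.
The known cells in column 4 total 110, leaving 108 − 110 = -2 for the blank.
The known cells in row 4 total 71, leaving 108 − 71 = 37 for the blank.
The known cells in row 2 total 80, leaving 108 − 80 = 28 for the blank.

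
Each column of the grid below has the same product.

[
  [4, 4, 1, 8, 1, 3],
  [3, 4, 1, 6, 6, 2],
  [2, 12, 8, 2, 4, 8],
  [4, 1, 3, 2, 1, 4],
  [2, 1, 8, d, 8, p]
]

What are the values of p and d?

Columns 1 and 3 each multiply to 192, so every column has product 192.
Column 6: 3×2×8×4 = 192, so the missing entry is 192 ÷ 192 = 1.
Column 4: 8×6×2×2 = 192, so the missing entry is 192 ÷ 192 = 1.

p = 1, d = 1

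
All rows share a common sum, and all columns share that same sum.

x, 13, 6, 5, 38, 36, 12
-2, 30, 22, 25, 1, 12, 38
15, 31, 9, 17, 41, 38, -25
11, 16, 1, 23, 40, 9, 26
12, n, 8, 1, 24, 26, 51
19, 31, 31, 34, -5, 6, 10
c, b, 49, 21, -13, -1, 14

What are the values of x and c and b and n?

Rows 2 and 3 both sum to 126, so that's the common total.
The known cells in row 5 total 122, leaving 126 − 122 = 4 for the blank.
The known cells in column 2 total 125, leaving 126 − 125 = 1 for the blank.
The known cells in row 7 total 71, leaving 126 − 71 = 55 for the blank.
The known cells in row 1 total 110, leaving 126 − 110 = 16 for the blank.

x = 16, c = 55, b = 1, n = 4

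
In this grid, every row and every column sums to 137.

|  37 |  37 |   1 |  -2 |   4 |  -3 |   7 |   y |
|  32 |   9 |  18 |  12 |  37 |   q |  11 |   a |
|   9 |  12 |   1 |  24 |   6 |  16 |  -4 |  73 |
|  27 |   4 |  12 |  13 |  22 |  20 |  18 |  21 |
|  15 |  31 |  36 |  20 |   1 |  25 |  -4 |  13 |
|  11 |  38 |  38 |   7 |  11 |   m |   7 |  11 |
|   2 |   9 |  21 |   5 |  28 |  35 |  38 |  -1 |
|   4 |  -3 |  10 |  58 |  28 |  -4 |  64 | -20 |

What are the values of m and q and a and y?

The known cells in row 1 total 81, leaving 137 − 81 = 56 for the blank.
The known cells in column 8 total 153, leaving 137 − 153 = -16 for the blank.
The known cells in row 6 total 123, leaving 137 − 123 = 14 for the blank.
The known cells in row 2 total 103, leaving 137 − 103 = 34 for the blank.

m = 14, q = 34, a = -16, y = 56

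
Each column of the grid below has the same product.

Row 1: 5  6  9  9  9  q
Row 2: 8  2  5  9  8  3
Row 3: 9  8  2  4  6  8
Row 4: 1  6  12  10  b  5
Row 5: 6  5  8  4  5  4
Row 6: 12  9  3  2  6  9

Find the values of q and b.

q = 6, b = 2

Columns 1 and 2 each multiply to 25920, so every column has product 25920.
Column 6: 3×8×5×4×9 = 4320, so the missing entry is 25920 ÷ 4320 = 6.
Column 5: 9×8×6×5×6 = 12960, so the missing entry is 25920 ÷ 12960 = 2.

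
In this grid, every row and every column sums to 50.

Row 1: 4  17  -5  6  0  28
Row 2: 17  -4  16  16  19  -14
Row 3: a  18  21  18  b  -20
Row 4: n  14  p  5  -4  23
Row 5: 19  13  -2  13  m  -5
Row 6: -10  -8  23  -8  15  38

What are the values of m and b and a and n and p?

m = 12, b = 8, a = 5, n = 15, p = -3

The known cells in row 5 total 38, leaving 50 − 38 = 12 for the blank.
The known cells in column 5 total 42, leaving 50 − 42 = 8 for the blank.
The known cells in row 3 total 45, leaving 50 − 45 = 5 for the blank.
The known cells in column 1 total 35, leaving 50 − 35 = 15 for the blank.
The known cells in row 4 total 53, leaving 50 − 53 = -3 for the blank.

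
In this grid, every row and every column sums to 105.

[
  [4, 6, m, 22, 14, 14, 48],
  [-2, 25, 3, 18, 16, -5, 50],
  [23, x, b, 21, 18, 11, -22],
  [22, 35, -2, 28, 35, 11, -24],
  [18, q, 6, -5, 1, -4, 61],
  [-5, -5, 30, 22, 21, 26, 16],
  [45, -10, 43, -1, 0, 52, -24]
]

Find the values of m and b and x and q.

Row 1 has 4 + 6 + 22 + 14 + 14 + 48 = 108; the blank must be 105 − 108 = -3.
Row 5 has 18 + 6 − 5 + 1 − 4 + 61 = 77; the blank must be 105 − 77 = 28.
Column 2 has 6 + 25 + 35 + 28 − 5 − 10 = 79; the blank must be 105 − 79 = 26.
Row 3 has 23 + 26 + 21 + 18 + 11 − 22 = 77; the blank must be 105 − 77 = 28.

m = -3, b = 28, x = 26, q = 28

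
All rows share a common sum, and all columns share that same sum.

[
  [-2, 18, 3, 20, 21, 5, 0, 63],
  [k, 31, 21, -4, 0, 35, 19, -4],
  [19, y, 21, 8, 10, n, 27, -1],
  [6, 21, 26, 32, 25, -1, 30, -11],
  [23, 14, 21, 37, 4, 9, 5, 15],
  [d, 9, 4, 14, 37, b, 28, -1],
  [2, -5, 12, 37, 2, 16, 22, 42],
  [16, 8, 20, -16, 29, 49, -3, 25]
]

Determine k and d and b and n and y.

Rows 1 and 4 both sum to 128, so that's the common total.
The known cells in column 2 total 96, leaving 128 − 96 = 32 for the blank.
The known cells in row 2 total 98, leaving 128 − 98 = 30 for the blank.
The known cells in column 1 total 94, leaving 128 − 94 = 34 for the blank.
The known cells in row 6 total 125, leaving 128 − 125 = 3 for the blank.
The known cells in row 3 total 116, leaving 128 − 116 = 12 for the blank.

k = 30, d = 34, b = 3, n = 12, y = 32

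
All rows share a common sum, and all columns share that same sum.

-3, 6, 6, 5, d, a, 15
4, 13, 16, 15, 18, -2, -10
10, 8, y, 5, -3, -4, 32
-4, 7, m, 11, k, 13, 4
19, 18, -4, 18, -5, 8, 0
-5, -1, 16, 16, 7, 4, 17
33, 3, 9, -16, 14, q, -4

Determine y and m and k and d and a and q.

Rows 2 and 5 both sum to 54, so that's the common total.
Row 7 has 33 + 3 + 9 − 16 + 14 − 4 = 39; the blank must be 54 − 39 = 15.
Column 6 has -2 − 4 + 13 + 8 + 4 + 15 = 34; the blank must be 54 − 34 = 20.
Row 1 has -3 + 6 + 6 + 5 + 20 + 15 = 49; the blank must be 54 − 49 = 5.
Column 5 has 5 + 18 − 3 − 5 + 7 + 14 = 36; the blank must be 54 − 36 = 18.
Row 3 has 10 + 8 + 5 − 3 − 4 + 32 = 48; the blank must be 54 − 48 = 6.
Row 4 has -4 + 7 + 11 + 18 + 13 + 4 = 49; the blank must be 54 − 49 = 5.

y = 6, m = 5, k = 18, d = 5, a = 20, q = 15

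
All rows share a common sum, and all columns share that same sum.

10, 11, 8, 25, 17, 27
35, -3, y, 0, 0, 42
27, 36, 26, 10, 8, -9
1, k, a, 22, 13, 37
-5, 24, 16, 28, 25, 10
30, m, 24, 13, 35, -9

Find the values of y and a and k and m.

y = 24, a = 0, k = 25, m = 5

Rows 1 and 3 both sum to 98, so that's the common total.
Row 2: 35 − 3 + 0 + 0 + 42 = 74, so its missing entry is 98 − 74 = 24.
Column 3: 8 + 24 + 26 + 16 + 24 = 98, so its missing entry is 98 − 98 = 0.
Row 4: 1 + 0 + 22 + 13 + 37 = 73, so its missing entry is 98 − 73 = 25.
Row 6: 30 + 24 + 13 + 35 − 9 = 93, so its missing entry is 98 − 93 = 5.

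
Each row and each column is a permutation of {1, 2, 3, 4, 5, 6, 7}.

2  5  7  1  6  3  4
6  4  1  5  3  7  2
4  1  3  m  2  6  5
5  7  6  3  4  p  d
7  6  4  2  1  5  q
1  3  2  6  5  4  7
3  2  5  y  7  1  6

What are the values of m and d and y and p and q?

m = 7, d = 1, y = 4, p = 2, q = 3

At (row 5, col 7): row 5 already has {1, 2, 4, 5, 6, 7}, so the value is 3.
Cell (3,4): row 3 already has {1, 2, 3, 4, 5, 6} → 7.
At (row 4, col 7): column 7 already has {2, 3, 4, 5, 6, 7}, so the value is 1.
Cell (7,4): row 7 already has {1, 2, 3, 5, 6, 7} → 4.
For row 4, column 6: row 4 already has {1, 3, 4, 5, 6, 7}; that leaves 2.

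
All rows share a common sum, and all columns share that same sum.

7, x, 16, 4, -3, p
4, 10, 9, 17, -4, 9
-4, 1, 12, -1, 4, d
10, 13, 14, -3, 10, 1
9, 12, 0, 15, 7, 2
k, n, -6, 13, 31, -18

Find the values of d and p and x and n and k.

d = 33, p = 18, x = 3, n = 6, k = 19

Rows 2 and 4 both sum to 45, so that's the common total.
Column 1: 7 + 4 − 4 + 10 + 9 = 26, so its missing entry is 45 − 26 = 19.
Row 6: 19 − 6 + 13 + 31 − 18 = 39, so its missing entry is 45 − 39 = 6.
Column 2: 10 + 1 + 13 + 12 + 6 = 42, so its missing entry is 45 − 42 = 3.
Row 1: 7 + 3 + 16 + 4 − 3 = 27, so its missing entry is 45 − 27 = 18.
Row 3: -4 + 1 + 12 − 1 + 4 = 12, so its missing entry is 45 − 12 = 33.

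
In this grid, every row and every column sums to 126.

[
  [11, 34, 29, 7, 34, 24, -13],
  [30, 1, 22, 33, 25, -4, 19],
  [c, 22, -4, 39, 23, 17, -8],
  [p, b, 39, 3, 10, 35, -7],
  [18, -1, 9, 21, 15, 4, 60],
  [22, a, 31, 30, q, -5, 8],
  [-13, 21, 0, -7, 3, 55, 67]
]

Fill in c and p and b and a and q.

The known cells in column 5 total 110, leaving 126 − 110 = 16 for the blank.
The known cells in row 3 total 89, leaving 126 − 89 = 37 for the blank.
The known cells in row 6 total 102, leaving 126 − 102 = 24 for the blank.
The known cells in column 2 total 101, leaving 126 − 101 = 25 for the blank.
The known cells in row 4 total 105, leaving 126 − 105 = 21 for the blank.

c = 37, p = 21, b = 25, a = 24, q = 16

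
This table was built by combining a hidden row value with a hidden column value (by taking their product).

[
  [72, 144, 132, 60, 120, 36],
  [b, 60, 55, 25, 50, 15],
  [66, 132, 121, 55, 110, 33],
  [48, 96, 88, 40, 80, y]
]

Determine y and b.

y = 24, b = 30

Each row is a constant multiple of every other row — this is a multiplication table with the headers hidden.
Row 4 is 80/120 = 2/3 times row 1, so its entry in column 6 is 36 × 2/3 = 24.
Row 2 is 50/120 = 5/12 times row 1, so its entry in column 1 is 72 × 5/12 = 30.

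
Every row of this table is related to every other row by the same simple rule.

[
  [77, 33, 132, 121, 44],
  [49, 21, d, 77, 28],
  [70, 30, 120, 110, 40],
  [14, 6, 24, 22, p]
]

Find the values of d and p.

Each row is a constant multiple of every other row — this is a multiplication table with the headers hidden.
Row 2 is 21/33 = 7/11 times row 1, so its entry in column 3 is 132 × 7/11 = 84.
Row 4 is 6/33 = 2/11 times row 1, so its entry in column 5 is 44 × 2/11 = 8.

d = 84, p = 8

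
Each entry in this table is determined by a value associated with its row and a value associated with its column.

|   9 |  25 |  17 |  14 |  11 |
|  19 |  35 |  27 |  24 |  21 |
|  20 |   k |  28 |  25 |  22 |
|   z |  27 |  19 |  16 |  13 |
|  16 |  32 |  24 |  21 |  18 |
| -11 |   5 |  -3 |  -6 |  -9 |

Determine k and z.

The difference between any two rows is the same in every column — this is an addition table with the headers hidden.
Row 3 minus row 1 is 25 − 14 = 11, so its entry in column 2 is 25 + 11 = 36.
Row 4 minus row 1 is 16 − 14 = 2, so its entry in column 1 is 9 + 2 = 11.

k = 36, z = 11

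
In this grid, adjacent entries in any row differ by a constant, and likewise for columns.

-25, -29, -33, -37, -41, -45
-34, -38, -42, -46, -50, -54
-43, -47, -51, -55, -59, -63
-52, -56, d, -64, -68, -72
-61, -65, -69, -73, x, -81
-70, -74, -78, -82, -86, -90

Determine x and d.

x = -77, d = -60

Along each row the entries change by -4 per step; down each column they change by -9.
Row 5: from -61 at column 1, stepping by -4 to column 5 gives -77.
Row 4: from -52 at column 1, stepping by -4 to column 3 gives -60.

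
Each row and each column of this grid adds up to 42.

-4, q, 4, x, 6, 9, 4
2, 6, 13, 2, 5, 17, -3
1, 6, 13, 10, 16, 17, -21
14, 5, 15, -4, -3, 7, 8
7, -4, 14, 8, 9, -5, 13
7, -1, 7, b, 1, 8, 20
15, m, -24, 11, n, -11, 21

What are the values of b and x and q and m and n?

b = 0, x = 15, q = 8, m = 22, n = 8

The known cells in column 5 total 34, leaving 42 − 34 = 8 for the blank.
The known cells in row 7 total 20, leaving 42 − 20 = 22 for the blank.
The known cells in column 2 total 34, leaving 42 − 34 = 8 for the blank.
The known cells in row 1 total 27, leaving 42 − 27 = 15 for the blank.
The known cells in row 6 total 42, leaving 42 − 42 = 0 for the blank.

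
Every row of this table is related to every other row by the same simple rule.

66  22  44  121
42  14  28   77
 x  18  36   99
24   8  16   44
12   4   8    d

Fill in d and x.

Each row is a constant multiple of every other row — this is a multiplication table with the headers hidden.
Row 5 is 8/44 = 2/11 times row 1, so its entry in column 4 is 121 × 2/11 = 22.
Row 3 is 36/44 = 9/11 times row 1, so its entry in column 1 is 66 × 9/11 = 54.

d = 22, x = 54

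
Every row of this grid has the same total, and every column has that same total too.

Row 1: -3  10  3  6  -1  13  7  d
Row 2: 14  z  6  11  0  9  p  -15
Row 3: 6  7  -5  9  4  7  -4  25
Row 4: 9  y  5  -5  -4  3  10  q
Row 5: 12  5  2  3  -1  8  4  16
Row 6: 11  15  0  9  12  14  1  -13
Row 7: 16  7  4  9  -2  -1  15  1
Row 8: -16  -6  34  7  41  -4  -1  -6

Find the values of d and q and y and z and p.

Rows 3 and 5 both sum to 49, so that's the common total.
The known cells in row 1 total 35, leaving 49 − 35 = 14 for the blank.
The known cells in column 8 total 22, leaving 49 − 22 = 27 for the blank.
The known cells in row 4 total 45, leaving 49 − 45 = 4 for the blank.
The known cells in column 2 total 42, leaving 49 − 42 = 7 for the blank.
The known cells in row 2 total 32, leaving 49 − 32 = 17 for the blank.

d = 14, q = 27, y = 4, z = 7, p = 17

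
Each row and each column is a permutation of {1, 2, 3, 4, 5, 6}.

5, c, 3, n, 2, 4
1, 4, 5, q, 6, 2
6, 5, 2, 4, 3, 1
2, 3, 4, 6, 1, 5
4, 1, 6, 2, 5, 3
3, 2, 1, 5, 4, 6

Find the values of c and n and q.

For row 1, column 2: column 2 already has {1, 2, 3, 4, 5}; that leaves 6.
For row 1, column 4: row 1 already has {2, 3, 4, 5, 6}; that leaves 1.
For row 2, column 4: row 2 already has {1, 2, 4, 5, 6}; that leaves 3.

c = 6, n = 1, q = 3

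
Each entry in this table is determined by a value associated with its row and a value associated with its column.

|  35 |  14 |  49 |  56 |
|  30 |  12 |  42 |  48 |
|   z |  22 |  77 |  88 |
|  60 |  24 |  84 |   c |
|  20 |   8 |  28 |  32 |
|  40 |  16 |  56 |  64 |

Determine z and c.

Each row is a constant multiple of every other row — this is a multiplication table with the headers hidden.
Row 3 is 22/14 = 11/7 times row 1, so its entry in column 1 is 35 × 11/7 = 55.
Row 4 is 24/14 = 12/7 times row 1, so its entry in column 4 is 56 × 12/7 = 96.

z = 55, c = 96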